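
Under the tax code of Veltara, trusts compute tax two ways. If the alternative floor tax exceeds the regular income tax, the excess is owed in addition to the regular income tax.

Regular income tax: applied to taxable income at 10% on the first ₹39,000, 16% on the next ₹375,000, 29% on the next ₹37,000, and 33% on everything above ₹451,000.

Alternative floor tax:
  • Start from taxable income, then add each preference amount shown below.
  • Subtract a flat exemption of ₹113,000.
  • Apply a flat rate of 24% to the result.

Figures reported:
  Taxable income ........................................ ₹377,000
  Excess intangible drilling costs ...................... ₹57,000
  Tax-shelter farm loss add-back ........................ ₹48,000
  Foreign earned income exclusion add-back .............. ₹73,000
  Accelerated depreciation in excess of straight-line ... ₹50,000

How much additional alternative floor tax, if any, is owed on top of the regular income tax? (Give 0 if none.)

₹60,100

Alternative floor tax:
  Adjusted income: ₹377,000 + ₹57,000 + ₹48,000 + ₹73,000 + ₹50,000 = ₹605,000
  Less exemption ₹113,000 → base ₹492,000
  ₹492,000 × 24% = ₹118,080

Regular income tax:
  ₹39,000 × 10% = ₹3,900
  ₹338,000 × 16% = ₹54,080
  → ₹57,980

Excess of alternative floor tax over regular income tax: ₹118,080 − ₹57,980 = ₹60,100.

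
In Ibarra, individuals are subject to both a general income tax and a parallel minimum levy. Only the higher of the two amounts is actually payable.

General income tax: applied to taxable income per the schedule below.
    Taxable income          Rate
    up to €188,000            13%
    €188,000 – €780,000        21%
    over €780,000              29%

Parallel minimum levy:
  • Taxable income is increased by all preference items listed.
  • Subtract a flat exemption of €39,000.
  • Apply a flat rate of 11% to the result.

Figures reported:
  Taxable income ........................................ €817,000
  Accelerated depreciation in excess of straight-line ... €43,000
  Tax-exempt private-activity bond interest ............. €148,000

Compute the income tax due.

General income tax:
  €188,000 × 13% = €24,440
  €592,000 × 21% = €124,320
  €37,000 × 29% = €10,730
  → €159,490

Parallel minimum levy:
  Adjusted income: €817,000 + €43,000 + €148,000 = €1,008,000
  Less exemption €39,000 → base €969,000
  €969,000 × 11% = €106,590

€159,490 > €106,590, so the general income tax governs.

€159,490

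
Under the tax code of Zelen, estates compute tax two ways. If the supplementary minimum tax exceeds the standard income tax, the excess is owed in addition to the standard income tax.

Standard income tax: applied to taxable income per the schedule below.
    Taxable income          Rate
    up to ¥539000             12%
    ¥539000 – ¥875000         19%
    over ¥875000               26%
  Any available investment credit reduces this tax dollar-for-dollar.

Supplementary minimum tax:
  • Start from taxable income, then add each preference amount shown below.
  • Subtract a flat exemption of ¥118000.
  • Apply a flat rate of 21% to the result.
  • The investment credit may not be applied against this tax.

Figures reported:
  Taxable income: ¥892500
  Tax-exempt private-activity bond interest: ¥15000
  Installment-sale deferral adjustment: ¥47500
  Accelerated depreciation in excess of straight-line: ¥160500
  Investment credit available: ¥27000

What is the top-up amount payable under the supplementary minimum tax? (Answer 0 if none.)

¥103405

Standard income tax:
  ¥539000 × 12% = ¥64680
  ¥336000 × 19% = ¥63840
  ¥17500 × 26% = ¥4550
  → ¥133070
  Less investment credit ¥27000 → ¥106070

Supplementary minimum tax:
  Adjusted income: ¥892500 + ¥15000 + ¥47500 + ¥160500 = ¥1115500
  Less exemption ¥118000 → base ¥997500
  ¥997500 × 21% = ¥209475

Excess of supplementary minimum tax over standard income tax: ¥209475 − ¥106070 = ¥103405.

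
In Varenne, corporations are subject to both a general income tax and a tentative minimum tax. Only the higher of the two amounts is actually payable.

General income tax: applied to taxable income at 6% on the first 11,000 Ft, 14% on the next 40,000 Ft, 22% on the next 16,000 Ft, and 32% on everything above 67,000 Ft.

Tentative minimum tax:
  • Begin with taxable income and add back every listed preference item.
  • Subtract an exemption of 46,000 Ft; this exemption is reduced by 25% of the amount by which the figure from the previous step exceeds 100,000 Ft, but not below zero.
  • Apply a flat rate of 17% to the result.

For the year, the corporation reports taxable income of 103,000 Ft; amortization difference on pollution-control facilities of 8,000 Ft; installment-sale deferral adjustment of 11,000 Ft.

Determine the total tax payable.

General income tax:
  11,000 Ft × 6% = 660 Ft
  40,000 Ft × 14% = 5,600 Ft
  16,000 Ft × 22% = 3,520 Ft
  36,000 Ft × 32% = 11,520 Ft
  → 21,300 Ft

Tentative minimum tax:
  Adjusted income: 103,000 Ft + 8,000 Ft + 11,000 Ft = 122,000 Ft
  Exemption: 46,000 Ft − 25% × (122,000 Ft − 100,000 Ft) = 46,000 Ft − 5,500 Ft = 40,500 Ft
  Base: 122,000 Ft − 40,500 Ft = 81,500 Ft
  81,500 Ft × 17% = 13,855 Ft

21,300 Ft > 13,855 Ft, so the general income tax governs.

21,300 Ft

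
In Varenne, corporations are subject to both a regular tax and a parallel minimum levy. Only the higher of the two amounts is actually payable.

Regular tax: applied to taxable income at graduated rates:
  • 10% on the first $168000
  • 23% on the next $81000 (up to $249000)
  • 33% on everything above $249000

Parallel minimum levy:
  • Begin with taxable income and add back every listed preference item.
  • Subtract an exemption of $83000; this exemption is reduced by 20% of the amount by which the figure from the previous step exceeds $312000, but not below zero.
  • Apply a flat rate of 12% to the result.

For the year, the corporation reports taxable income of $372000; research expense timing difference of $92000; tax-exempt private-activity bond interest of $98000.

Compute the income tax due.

Regular tax:
  $168000 × 10% = $16800
  $81000 × 23% = $18630
  $123000 × 33% = $40590
  → $76020

Parallel minimum levy:
  Adjusted income: $372000 + $92000 + $98000 = $562000
  Exemption: $83000 − 20% × ($562000 − $312000) = $83000 − $50000 = $33000
  Base: $562000 − $33000 = $529000
  $529000 × 12% = $63480

$76020 > $63480, so the regular tax governs.

$76020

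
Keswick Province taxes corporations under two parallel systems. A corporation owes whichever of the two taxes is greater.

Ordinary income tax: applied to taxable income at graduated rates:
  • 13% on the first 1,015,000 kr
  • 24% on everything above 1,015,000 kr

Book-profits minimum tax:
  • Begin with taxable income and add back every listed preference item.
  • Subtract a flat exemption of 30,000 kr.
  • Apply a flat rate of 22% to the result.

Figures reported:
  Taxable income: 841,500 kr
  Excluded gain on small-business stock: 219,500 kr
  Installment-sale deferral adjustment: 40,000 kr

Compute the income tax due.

Ordinary income tax:
  841,500 kr × 13% = 109,395 kr

Book-profits minimum tax:
  Adjusted income: 841,500 kr + 219,500 kr + 40,000 kr = 1,101,000 kr
  Less exemption 30,000 kr → base 1,071,000 kr
  1,071,000 kr × 22% = 235,620 kr

235,620 kr > 109,395 kr, so the book-profits minimum tax is the binding amount.

235,620 kr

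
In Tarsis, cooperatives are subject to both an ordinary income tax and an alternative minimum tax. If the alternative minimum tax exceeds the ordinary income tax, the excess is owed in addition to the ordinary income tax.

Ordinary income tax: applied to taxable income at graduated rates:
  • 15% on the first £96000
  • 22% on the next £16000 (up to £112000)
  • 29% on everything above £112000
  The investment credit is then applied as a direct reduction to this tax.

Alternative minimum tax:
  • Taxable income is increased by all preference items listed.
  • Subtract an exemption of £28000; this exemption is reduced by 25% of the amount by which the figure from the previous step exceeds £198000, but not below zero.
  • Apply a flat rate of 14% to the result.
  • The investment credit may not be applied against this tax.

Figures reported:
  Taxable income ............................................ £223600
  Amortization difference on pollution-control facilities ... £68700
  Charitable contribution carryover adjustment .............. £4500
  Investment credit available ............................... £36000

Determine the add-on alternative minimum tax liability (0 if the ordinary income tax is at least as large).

Ordinary income tax:
  £96000 × 15% = £14400
  £16000 × 22% = £3520
  £111600 × 29% = £32364
  → £50284
  Less investment credit £36000 → £14284

Alternative minimum tax:
  Adjusted income: £223600 + £68700 + £4500 = £296800
  Exemption: £28000 − 25% × (£296800 − £198000) = £28000 − £24700 = £3300
  Base: £296800 − £3300 = £293500
  £293500 × 14% = £41090

Excess of alternative minimum tax over ordinary income tax: £41090 − £14284 = £26806.

£26806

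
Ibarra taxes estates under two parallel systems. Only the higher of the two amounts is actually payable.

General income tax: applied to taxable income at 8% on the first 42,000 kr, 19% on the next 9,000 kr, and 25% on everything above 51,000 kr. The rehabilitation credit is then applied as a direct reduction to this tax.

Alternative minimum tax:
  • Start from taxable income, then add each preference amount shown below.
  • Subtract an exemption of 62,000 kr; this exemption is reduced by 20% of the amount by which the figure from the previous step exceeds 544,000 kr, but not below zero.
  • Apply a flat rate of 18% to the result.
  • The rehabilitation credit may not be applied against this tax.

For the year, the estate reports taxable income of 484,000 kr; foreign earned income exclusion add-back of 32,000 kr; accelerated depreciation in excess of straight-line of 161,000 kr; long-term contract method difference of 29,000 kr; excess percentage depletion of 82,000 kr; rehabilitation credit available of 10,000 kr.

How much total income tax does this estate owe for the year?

Alternative minimum tax:
  Adjusted income: 484,000 kr + 32,000 kr + 161,000 kr + 29,000 kr + 82,000 kr = 788,000 kr
  Exemption: 62,000 kr − 20% × (788,000 kr − 544,000 kr) = 62,000 kr − 48,800 kr = 13,200 kr
  Base: 788,000 kr − 13,200 kr = 774,800 kr
  774,800 kr × 18% = 139,464 kr

General income tax:
  42,000 kr × 8% = 3,360 kr
  9,000 kr × 19% = 1,710 kr
  433,000 kr × 25% = 108,250 kr
  → 113,320 kr
  Less rehabilitation credit 10,000 kr → 103,320 kr

139,464 kr > 103,320 kr, so the alternative minimum tax is the binding amount.

139,464 kr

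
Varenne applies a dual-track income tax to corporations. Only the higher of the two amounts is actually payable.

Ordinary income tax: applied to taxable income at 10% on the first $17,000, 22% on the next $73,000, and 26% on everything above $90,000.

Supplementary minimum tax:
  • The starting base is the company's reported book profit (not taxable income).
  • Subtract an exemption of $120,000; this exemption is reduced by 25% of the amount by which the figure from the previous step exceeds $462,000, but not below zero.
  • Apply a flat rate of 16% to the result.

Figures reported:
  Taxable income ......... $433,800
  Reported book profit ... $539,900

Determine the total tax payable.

$107,148

Ordinary income tax:
  $17,000 × 10% = $1,700
  $73,000 × 22% = $16,060
  $343,800 × 26% = $89,388
  → $107,148

Supplementary minimum tax:
  Base (reported book profit): $539,900
  Exemption: $120,000 − 25% × ($539,900 − $462,000) = $120,000 − $19,475 = $100,525
  Base: $539,900 − $100,525 = $439,375
  $439,375 × 16% = $70,300

$107,148 > $70,300, so the ordinary income tax governs.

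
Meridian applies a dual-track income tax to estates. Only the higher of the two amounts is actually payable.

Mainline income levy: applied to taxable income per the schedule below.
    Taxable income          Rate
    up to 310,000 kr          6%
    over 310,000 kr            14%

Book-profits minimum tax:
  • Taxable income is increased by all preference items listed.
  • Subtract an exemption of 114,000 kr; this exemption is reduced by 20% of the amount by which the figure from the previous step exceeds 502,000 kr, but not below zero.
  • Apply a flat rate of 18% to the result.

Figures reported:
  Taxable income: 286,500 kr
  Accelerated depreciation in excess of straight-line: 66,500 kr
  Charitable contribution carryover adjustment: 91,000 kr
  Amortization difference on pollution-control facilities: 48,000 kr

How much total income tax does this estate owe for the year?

68,040 kr

Book-profits minimum tax:
  Adjusted income: 286,500 kr + 66,500 kr + 91,000 kr + 48,000 kr = 492,000 kr
  Exemption: 492,000 kr ≤ 502,000 kr, so full 114,000 kr applies
  Base: 492,000 kr − 114,000 kr = 378,000 kr
  378,000 kr × 18% = 68,040 kr

Mainline income levy:
  286,500 kr × 6% = 17,190 kr

68,040 kr > 17,190 kr, so the book-profits minimum tax is the binding amount.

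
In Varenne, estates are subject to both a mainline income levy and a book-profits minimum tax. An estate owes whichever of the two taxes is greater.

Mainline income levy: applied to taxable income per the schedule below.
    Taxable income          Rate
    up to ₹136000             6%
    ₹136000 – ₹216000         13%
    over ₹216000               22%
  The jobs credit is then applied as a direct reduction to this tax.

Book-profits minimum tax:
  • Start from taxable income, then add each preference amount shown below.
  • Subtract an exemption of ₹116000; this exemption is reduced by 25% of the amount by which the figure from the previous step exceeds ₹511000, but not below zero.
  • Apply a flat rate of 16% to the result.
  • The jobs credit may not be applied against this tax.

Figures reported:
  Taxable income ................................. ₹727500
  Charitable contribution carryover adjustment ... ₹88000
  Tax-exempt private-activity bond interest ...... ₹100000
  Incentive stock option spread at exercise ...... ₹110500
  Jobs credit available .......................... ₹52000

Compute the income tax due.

Mainline income levy:
  ₹136000 × 6% = ₹8160
  ₹80000 × 13% = ₹10400
  ₹511500 × 22% = ₹112530
  → ₹131090
  Less jobs credit ₹52000 → ₹79090

Book-profits minimum tax:
  Adjusted income: ₹727500 + ₹88000 + ₹100000 + ₹110500 = ₹1026000
  Exemption: 25% × (₹1026000 − ₹511000) = ₹128750 ≥ ₹116000, so the exemption is fully phased out
  Base: ₹1026000 − ₹0 = ₹1026000
  ₹1026000 × 16% = ₹164160

₹164160 > ₹79090, so the book-profits minimum tax is the binding amount.

₹164160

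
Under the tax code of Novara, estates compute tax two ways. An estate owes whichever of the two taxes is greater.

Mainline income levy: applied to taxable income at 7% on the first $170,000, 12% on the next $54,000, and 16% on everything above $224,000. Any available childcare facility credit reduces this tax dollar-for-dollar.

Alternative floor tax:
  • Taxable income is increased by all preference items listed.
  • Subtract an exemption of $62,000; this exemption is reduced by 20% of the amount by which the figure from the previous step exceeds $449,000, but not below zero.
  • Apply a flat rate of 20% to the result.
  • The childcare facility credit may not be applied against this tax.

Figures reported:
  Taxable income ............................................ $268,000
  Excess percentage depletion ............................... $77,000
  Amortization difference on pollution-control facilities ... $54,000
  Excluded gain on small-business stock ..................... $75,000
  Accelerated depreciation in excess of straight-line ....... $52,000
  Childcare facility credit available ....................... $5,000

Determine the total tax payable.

Mainline income levy:
  $170,000 × 7% = $11,900
  $54,000 × 12% = $6,480
  $44,000 × 16% = $7,040
  → $25,420
  Less childcare facility credit $5,000 → $20,420

Alternative floor tax:
  Adjusted income: $268,000 + $77,000 + $54,000 + $75,000 + $52,000 = $526,000
  Exemption: $62,000 − 20% × ($526,000 − $449,000) = $62,000 − $15,400 = $46,600
  Base: $526,000 − $46,600 = $479,400
  $479,400 × 20% = $95,880

$95,880 > $20,420, so the alternative floor tax is the binding amount.

$95,880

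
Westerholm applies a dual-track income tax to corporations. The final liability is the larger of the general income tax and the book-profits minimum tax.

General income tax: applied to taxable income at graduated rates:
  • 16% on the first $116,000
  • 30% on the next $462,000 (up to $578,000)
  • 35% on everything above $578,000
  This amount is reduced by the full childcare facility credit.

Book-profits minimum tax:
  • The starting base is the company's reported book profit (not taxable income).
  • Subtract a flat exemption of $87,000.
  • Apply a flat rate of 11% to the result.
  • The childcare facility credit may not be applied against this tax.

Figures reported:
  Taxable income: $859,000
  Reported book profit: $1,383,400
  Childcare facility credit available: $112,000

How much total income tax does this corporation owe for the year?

General income tax:
  $116,000 × 16% = $18,560
  $462,000 × 30% = $138,600
  $281,000 × 35% = $98,350
  → $255,510
  Less childcare facility credit $112,000 → $143,510

Book-profits minimum tax:
  Base (reported book profit): $1,383,400
  Less exemption $87,000 → base $1,296,400
  $1,296,400 × 11% = $142,604

$143,510 > $142,604, so the general income tax governs.

$143,510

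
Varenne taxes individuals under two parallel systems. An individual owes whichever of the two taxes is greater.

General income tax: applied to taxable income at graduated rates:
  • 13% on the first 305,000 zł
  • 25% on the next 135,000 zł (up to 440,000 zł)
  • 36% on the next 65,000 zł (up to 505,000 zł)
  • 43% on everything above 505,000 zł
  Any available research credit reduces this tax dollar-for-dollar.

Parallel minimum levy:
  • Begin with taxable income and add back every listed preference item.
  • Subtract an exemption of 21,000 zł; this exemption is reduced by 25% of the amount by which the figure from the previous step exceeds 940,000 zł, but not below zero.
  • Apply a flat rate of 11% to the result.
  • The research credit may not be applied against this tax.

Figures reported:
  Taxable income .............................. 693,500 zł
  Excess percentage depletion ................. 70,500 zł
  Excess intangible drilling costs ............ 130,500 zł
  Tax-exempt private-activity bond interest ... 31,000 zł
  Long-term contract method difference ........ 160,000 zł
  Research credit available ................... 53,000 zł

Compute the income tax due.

124,855 zł

General income tax:
  305,000 zł × 13% = 39,650 zł
  135,000 zł × 25% = 33,750 zł
  65,000 zł × 36% = 23,400 zł
  188,500 zł × 43% = 81,055 zł
  → 177,855 zł
  Less research credit 53,000 zł → 124,855 zł

Parallel minimum levy:
  Adjusted income: 693,500 zł + 70,500 zł + 130,500 zł + 31,000 zł + 160,000 zł = 1,085,500 zł
  Exemption: 25% × (1,085,500 zł − 940,000 zł) = 36,375 zł ≥ 21,000 zł, so the exemption is fully phased out
  Base: 1,085,500 zł − 0 zł = 1,085,500 zł
  1,085,500 zł × 11% = 119,405 zł

124,855 zł > 119,405 zł, so the general income tax governs.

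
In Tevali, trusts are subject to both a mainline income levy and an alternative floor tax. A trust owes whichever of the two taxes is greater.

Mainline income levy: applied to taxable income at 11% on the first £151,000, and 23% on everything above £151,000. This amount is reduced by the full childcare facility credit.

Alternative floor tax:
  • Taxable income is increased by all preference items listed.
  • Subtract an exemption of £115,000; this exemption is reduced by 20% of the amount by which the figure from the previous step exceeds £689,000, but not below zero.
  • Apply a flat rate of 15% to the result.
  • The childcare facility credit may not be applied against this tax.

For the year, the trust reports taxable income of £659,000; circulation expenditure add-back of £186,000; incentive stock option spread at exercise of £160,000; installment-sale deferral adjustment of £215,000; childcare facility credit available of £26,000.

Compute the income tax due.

Alternative floor tax:
  Adjusted income: £659,000 + £186,000 + £160,000 + £215,000 = £1,220,000
  Exemption: £115,000 − 20% × (£1,220,000 − £689,000) = £115,000 − £106,200 = £8,800
  Base: £1,220,000 − £8,800 = £1,211,200
  £1,211,200 × 15% = £181,680

Mainline income levy:
  £151,000 × 11% = £16,610
  £508,000 × 23% = £116,840
  → £133,450
  Less childcare facility credit £26,000 → £107,450

£181,680 > £107,450, so the alternative floor tax is the binding amount.

£181,680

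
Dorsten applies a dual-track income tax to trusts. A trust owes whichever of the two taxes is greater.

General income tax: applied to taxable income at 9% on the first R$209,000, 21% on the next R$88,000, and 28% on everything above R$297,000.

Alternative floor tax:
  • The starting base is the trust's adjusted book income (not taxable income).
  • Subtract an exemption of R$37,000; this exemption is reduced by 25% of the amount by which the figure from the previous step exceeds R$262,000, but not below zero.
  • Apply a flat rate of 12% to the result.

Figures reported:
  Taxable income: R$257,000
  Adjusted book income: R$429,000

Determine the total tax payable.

R$51,480

General income tax:
  R$209,000 × 9% = R$18,810
  R$48,000 × 21% = R$10,080
  → R$28,890

Alternative floor tax:
  Base (adjusted book income): R$429,000
  Exemption: 25% × (R$429,000 − R$262,000) = R$41,750 ≥ R$37,000, so the exemption is fully phased out
  Base: R$429,000 − R$0 = R$429,000
  R$429,000 × 12% = R$51,480

R$51,480 > R$28,890, so the alternative floor tax is the binding amount.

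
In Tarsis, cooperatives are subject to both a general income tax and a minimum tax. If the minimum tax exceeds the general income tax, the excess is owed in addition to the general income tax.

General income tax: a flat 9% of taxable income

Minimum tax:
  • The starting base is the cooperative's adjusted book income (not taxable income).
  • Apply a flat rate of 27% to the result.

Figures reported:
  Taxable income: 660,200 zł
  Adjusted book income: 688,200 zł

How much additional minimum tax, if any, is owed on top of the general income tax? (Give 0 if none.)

126,396 zł

General income tax:
  660,200 zł × 9% = 59,418 zł

Minimum tax:
  Base (adjusted book income): 688,200 zł
  688,200 zł × 27% = 185,814 zł

Excess of minimum tax over general income tax: 185,814 zł − 59,418 zł = 126,396 zł.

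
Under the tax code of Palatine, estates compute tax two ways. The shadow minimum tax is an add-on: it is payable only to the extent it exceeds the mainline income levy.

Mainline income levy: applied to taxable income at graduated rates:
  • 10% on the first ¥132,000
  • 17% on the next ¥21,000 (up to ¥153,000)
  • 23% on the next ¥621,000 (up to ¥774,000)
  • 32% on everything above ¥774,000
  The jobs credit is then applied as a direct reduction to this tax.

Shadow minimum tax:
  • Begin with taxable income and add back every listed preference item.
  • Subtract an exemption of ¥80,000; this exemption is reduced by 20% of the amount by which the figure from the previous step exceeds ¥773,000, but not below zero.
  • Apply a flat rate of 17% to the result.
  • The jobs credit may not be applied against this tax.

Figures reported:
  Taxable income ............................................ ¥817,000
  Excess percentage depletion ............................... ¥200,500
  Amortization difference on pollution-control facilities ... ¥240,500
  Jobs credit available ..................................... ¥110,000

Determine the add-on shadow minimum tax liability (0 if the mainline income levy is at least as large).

Shadow minimum tax:
  Adjusted income: ¥817,000 + ¥200,500 + ¥240,500 = ¥1,258,000
  Exemption: 20% × (¥1,258,000 − ¥773,000) = ¥97,000 ≥ ¥80,000, so the exemption is fully phased out
  Base: ¥1,258,000 − ¥0 = ¥1,258,000
  ¥1,258,000 × 17% = ¥213,860

Mainline income levy:
  ¥132,000 × 10% = ¥13,200
  ¥21,000 × 17% = ¥3,570
  ¥621,000 × 23% = ¥142,830
  ¥43,000 × 32% = ¥13,760
  → ¥173,360
  Less jobs credit ¥110,000 → ¥63,360

Excess of shadow minimum tax over mainline income levy: ¥213,860 − ¥63,360 = ¥150,500.

¥150,500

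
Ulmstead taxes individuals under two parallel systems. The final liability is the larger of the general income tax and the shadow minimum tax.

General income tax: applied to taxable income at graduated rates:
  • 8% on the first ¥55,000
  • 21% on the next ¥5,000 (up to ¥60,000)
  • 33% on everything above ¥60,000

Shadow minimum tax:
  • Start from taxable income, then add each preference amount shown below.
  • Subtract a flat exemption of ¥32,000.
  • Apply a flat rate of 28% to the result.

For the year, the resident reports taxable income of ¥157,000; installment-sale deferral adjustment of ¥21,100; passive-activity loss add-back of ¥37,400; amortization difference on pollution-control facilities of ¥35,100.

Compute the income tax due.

¥61,208

General income tax:
  ¥55,000 × 8% = ¥4,400
  ¥5,000 × 21% = ¥1,050
  ¥97,000 × 33% = ¥32,010
  → ¥37,460

Shadow minimum tax:
  Adjusted income: ¥157,000 + ¥21,100 + ¥37,400 + ¥35,100 = ¥250,600
  Less exemption ¥32,000 → base ¥218,600
  ¥218,600 × 28% = ¥61,208

¥61,208 > ¥37,460, so the shadow minimum tax is the binding amount.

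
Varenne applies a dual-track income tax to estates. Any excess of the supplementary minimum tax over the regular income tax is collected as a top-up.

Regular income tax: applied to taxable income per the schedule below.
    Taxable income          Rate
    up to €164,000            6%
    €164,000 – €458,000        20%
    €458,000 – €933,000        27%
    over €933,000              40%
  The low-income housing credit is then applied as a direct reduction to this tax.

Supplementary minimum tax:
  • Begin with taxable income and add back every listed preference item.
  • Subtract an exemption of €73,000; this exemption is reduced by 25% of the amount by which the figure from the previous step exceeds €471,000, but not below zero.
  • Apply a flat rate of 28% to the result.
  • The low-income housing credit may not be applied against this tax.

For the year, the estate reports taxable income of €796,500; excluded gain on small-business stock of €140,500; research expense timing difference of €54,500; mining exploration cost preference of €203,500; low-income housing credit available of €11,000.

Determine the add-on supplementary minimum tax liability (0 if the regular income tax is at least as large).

Regular income tax:
  €164,000 × 6% = €9,840
  €294,000 × 20% = €58,800
  €338,500 × 27% = €91,395
  → €160,035
  Less low-income housing credit €11,000 → €149,035

Supplementary minimum tax:
  Adjusted income: €796,500 + €140,500 + €54,500 + €203,500 = €1,195,000
  Exemption: 25% × (€1,195,000 − €471,000) = €181,000 ≥ €73,000, so the exemption is fully phased out
  Base: €1,195,000 − €0 = €1,195,000
  €1,195,000 × 28% = €334,600

Excess of supplementary minimum tax over regular income tax: €334,600 − €149,035 = €185,565.

€185,565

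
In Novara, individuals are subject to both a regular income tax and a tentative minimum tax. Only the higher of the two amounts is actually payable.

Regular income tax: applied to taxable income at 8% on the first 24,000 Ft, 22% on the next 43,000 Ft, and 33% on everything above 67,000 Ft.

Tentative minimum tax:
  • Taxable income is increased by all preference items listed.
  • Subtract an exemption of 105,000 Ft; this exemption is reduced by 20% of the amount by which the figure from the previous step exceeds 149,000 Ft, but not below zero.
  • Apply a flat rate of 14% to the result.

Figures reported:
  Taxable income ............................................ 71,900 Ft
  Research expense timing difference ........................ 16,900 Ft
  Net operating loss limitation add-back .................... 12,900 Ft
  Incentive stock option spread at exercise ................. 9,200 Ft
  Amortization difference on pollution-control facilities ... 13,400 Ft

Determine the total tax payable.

Tentative minimum tax:
  Adjusted income: 71,900 Ft + 16,900 Ft + 12,900 Ft + 9,200 Ft + 13,400 Ft = 124,300 Ft
  Exemption: 124,300 Ft ≤ 149,000 Ft, so full 105,000 Ft applies
  Base: 124,300 Ft − 105,000 Ft = 19,300 Ft
  19,300 Ft × 14% = 2,702 Ft

Regular income tax:
  24,000 Ft × 8% = 1,920 Ft
  43,000 Ft × 22% = 9,460 Ft
  4,900 Ft × 33% = 1,617 Ft
  → 12,997 Ft

12,997 Ft > 2,702 Ft, so the regular income tax governs.

12,997 Ft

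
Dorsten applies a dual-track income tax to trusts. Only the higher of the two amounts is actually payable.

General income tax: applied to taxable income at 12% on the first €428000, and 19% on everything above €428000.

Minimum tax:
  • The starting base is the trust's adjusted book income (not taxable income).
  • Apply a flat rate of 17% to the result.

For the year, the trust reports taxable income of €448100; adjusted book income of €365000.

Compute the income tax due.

General income tax:
  €428000 × 12% = €51360
  €20100 × 19% = €3819
  → €55179

Minimum tax:
  Base (adjusted book income): €365000
  €365000 × 17% = €62050

€62050 > €55179, so the minimum tax is the binding amount.

€62050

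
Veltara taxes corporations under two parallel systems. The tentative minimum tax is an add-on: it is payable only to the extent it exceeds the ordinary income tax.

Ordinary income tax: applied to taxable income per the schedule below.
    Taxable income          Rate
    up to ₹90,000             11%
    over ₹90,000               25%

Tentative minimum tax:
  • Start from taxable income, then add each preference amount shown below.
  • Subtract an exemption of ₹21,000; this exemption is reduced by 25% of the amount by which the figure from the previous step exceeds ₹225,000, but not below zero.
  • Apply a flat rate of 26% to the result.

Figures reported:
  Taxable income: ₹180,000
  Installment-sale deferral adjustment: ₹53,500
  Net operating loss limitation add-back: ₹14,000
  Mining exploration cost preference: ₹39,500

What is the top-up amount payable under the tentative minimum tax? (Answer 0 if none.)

Tentative minimum tax:
  Adjusted income: ₹180,000 + ₹53,500 + ₹14,000 + ₹39,500 = ₹287,000
  Exemption: ₹21,000 − 25% × (₹287,000 − ₹225,000) = ₹21,000 − ₹15,500 = ₹5,500
  Base: ₹287,000 − ₹5,500 = ₹281,500
  ₹281,500 × 26% = ₹73,190

Ordinary income tax:
  ₹90,000 × 11% = ₹9,900
  ₹90,000 × 25% = ₹22,500
  → ₹32,400

Excess of tentative minimum tax over ordinary income tax: ₹73,190 − ₹32,400 = ₹40,790.

₹40,790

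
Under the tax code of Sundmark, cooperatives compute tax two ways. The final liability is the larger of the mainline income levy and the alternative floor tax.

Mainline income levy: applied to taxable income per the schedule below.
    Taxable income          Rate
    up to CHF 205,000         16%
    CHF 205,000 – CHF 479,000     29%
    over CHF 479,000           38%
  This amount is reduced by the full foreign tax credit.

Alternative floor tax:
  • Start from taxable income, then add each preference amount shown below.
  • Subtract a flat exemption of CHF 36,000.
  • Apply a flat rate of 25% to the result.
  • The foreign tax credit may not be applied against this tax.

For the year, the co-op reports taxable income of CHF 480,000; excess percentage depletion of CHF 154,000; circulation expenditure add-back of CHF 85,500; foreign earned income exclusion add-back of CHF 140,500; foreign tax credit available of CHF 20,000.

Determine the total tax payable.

CHF 206,000

Mainline income levy:
  CHF 205,000 × 16% = CHF 32,800
  CHF 274,000 × 29% = CHF 79,460
  CHF 1,000 × 38% = CHF 380
  → CHF 112,640
  Less foreign tax credit CHF 20,000 → CHF 92,640

Alternative floor tax:
  Adjusted income: CHF 480,000 + CHF 154,000 + CHF 85,500 + CHF 140,500 = CHF 860,000
  Less exemption CHF 36,000 → base CHF 824,000
  CHF 824,000 × 25% = CHF 206,000

CHF 206,000 > CHF 92,640, so the alternative floor tax is the binding amount.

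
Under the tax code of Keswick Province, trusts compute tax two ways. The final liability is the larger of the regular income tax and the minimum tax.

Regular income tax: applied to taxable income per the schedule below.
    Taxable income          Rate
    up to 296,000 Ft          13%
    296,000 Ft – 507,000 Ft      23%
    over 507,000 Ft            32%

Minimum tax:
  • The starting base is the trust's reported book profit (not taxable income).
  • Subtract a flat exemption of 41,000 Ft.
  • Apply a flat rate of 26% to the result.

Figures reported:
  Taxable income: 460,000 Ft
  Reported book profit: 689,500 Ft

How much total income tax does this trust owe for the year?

Regular income tax:
  296,000 Ft × 13% = 38,480 Ft
  164,000 Ft × 23% = 37,720 Ft
  → 76,200 Ft

Minimum tax:
  Base (reported book profit): 689,500 Ft
  Less exemption 41,000 Ft → base 648,500 Ft
  648,500 Ft × 26% = 168,610 Ft

168,610 Ft > 76,200 Ft, so the minimum tax is the binding amount.

168,610 Ft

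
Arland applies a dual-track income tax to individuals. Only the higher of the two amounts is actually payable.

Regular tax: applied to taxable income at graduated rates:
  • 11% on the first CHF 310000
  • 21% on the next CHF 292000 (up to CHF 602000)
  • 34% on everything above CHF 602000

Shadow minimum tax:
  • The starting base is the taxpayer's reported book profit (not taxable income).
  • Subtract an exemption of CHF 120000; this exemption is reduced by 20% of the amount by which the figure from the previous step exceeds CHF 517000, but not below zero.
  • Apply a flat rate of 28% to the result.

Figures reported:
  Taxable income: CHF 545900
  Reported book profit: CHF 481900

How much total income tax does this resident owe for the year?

Shadow minimum tax:
  Base (reported book profit): CHF 481900
  Exemption: CHF 481900 ≤ CHF 517000, so full CHF 120000 applies
  Base: CHF 481900 − CHF 120000 = CHF 361900
  CHF 361900 × 28% = CHF 101332

Regular tax:
  CHF 310000 × 11% = CHF 34100
  CHF 235900 × 21% = CHF 49539
  → CHF 83639

CHF 101332 > CHF 83639, so the shadow minimum tax is the binding amount.

CHF 101332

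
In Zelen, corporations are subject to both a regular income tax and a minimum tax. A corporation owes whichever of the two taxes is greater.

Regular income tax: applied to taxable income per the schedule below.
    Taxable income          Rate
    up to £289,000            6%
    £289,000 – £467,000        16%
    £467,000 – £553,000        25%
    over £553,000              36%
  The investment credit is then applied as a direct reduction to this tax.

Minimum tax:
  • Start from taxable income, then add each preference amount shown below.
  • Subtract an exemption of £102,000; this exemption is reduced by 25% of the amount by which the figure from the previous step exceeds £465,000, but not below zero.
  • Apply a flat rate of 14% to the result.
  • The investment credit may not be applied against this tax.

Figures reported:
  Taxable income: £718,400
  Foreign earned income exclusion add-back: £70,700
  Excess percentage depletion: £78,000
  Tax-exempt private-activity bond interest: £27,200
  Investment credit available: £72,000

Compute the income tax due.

Regular income tax:
  £289,000 × 6% = £17,340
  £178,000 × 16% = £28,480
  £86,000 × 25% = £21,500
  £165,400 × 36% = £59,544
  → £126,864
  Less investment credit £72,000 → £54,864

Minimum tax:
  Adjusted income: £718,400 + £70,700 + £78,000 + £27,200 = £894,300
  Exemption: 25% × (£894,300 − £465,000) = £107,325 ≥ £102,000, so the exemption is fully phased out
  Base: £894,300 − £0 = £894,300
  £894,300 × 14% = £125,202

£125,202 > £54,864, so the minimum tax is the binding amount.

£125,202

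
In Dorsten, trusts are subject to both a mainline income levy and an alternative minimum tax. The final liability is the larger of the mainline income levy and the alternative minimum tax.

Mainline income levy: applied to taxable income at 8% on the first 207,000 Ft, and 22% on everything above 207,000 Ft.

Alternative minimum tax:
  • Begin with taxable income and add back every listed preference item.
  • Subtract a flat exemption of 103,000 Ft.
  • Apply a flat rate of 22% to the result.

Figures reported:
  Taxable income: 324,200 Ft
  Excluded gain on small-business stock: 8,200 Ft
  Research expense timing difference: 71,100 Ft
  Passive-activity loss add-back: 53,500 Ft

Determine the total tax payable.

Mainline income levy:
  207,000 Ft × 8% = 16,560 Ft
  117,200 Ft × 22% = 25,784 Ft
  → 42,344 Ft

Alternative minimum tax:
  Adjusted income: 324,200 Ft + 8,200 Ft + 71,100 Ft + 53,500 Ft = 457,000 Ft
  Less exemption 103,000 Ft → base 354,000 Ft
  354,000 Ft × 22% = 77,880 Ft

77,880 Ft > 42,344 Ft, so the alternative minimum tax is the binding amount.

77,880 Ft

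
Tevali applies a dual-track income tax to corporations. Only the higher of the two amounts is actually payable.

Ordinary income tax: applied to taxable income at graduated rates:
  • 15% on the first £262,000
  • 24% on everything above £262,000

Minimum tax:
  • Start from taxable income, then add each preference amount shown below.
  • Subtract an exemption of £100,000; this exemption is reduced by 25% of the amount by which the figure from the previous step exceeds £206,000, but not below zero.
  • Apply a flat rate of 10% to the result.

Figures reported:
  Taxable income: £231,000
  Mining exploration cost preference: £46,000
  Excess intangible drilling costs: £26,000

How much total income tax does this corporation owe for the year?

£34,650

Minimum tax:
  Adjusted income: £231,000 + £46,000 + £26,000 = £303,000
  Exemption: £100,000 − 25% × (£303,000 − £206,000) = £100,000 − £24,250 = £75,750
  Base: £303,000 − £75,750 = £227,250
  £227,250 × 10% = £22,725

Ordinary income tax:
  £231,000 × 15% = £34,650

£34,650 > £22,725, so the ordinary income tax governs.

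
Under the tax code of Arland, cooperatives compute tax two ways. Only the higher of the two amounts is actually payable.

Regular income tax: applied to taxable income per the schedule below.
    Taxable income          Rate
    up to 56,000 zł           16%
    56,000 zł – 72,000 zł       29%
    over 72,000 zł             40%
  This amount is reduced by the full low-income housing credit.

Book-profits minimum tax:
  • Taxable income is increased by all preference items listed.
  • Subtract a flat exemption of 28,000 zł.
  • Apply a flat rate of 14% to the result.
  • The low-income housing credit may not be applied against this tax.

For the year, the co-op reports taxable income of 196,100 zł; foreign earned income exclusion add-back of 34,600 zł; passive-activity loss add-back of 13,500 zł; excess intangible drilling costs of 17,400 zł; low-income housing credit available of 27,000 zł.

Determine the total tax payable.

Book-profits minimum tax:
  Adjusted income: 196,100 zł + 34,600 zł + 13,500 zł + 17,400 zł = 261,600 zł
  Less exemption 28,000 zł → base 233,600 zł
  233,600 zł × 14% = 32,704 zł

Regular income tax:
  56,000 zł × 16% = 8,960 zł
  16,000 zł × 29% = 4,640 zł
  124,100 zł × 40% = 49,640 zł
  → 63,240 zł
  Less low-income housing credit 27,000 zł → 36,240 zł

36,240 zł > 32,704 zł, so the regular income tax governs.

36,240 zł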